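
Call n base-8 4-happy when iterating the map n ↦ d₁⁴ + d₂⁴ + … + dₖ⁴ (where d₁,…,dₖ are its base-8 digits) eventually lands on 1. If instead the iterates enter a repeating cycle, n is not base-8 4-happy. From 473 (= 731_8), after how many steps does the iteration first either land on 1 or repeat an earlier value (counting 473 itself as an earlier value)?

473 = (7,3,1)_8 → 7⁴ + 3⁴ + 1⁴ = 2401 + 81 + 1 = 2483
2483 = (4,6,6,3)_8 → 4⁴ + 6⁴ + 6⁴ + 3⁴ = 256 + 1296 + 1296 + 81 = 2929
2929 = (5,5,6,1)_8 → 5⁴ + 5⁴ + 6⁴ + 1⁴ = 625 + 625 + 1296 + 1 = 2547
2547 = (4,7,6,3)_8 → 4⁴ + 7⁴ + 6⁴ + 3⁴ = 256 + 2401 + 1296 + 81 = 4034
4034 = (7,7,0,2)_8 → 7⁴ + 7⁴ + 0⁴ + 2⁴ = 2401 + 2401 + 0 + 16 = 4818
4818 = (1,1,3,2,2)_8 → 1⁴ + 1⁴ + 3⁴ + 2⁴ + 2⁴ = 1 + 1 + 81 + 16 + 16 = 115
115 = (1,6,3)_8 → 1⁴ + 6⁴ + 3⁴ = 1 + 1296 + 81 = 1378
1378 = (2,5,4,2)_8 → 2⁴ + 5⁴ + 4⁴ + 2⁴ = 16 + 625 + 256 + 16 = 913
913 = (1,6,2,1)_8 → 1⁴ + 6⁴ + 2⁴ + 1⁴ = 1 + 1296 + 16 + 1 = 1314
1314 = (2,4,4,2)_8 → 2⁴ + 4⁴ + 4⁴ + 2⁴ = 16 + 256 + 256 + 16 = 544
544 = (1,0,4,0)_8 → 1⁴ + 0⁴ + 4⁴ + 0⁴ = 1 + 0 + 256 + 0 = 257
257 = (4,0,1)_8 → 4⁴ + 0⁴ + 1⁴ = 256 + 0 + 1 = 257  — 257 repeats.
That took 12 steps.

12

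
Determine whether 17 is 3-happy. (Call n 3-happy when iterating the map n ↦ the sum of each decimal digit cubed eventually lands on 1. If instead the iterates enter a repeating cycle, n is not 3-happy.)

17 → 1³ + 7³ = 344
344 → 3³ + 4³ + 4³ = 155
155 → 1³ + 5³ + 5³ = 251
251 → 2³ + 5³ + 1³ = 134
134 → 1³ + 3³ + 4³ = 92
92 → 9³ + 2³ = 737
737 → 7³ + 3³ + 7³ = 713
713 → 7³ + 1³ + 3³ = 371
371 → 3³ + 7³ + 1³ = 371  — 371 already seen; the sequence cycles without reaching 1.

not 3-happy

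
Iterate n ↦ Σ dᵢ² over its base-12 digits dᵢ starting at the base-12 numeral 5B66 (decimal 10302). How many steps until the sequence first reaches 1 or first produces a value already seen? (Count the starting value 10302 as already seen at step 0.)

12

10302 = (5,11,6,6)_12 → 218
218 = (1,6,2)_12 → 41
41 = (3,5)_12 → 34
34 = (2,10)_12 → 104
104 = (8,8)_12 → 128
128 = (10,8)_12 → 164
164 = (1,1,8)_12 → 66
66 = (5,6)_12 → 61
61 = (5,1)_12 → 26
26 = (2,2)_12 → 8
8 = (8)_12 → 64
64 = (5,4)_12 → 41  — 41 repeats.
That took 12 steps.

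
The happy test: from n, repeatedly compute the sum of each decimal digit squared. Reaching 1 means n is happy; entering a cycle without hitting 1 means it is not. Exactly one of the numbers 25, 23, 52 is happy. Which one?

25: 25 → 29 → 85 → 89 → 145 → 42 → 20 → 4 → 16 → 37 → 58 → 89  — repeats 89 (not happy)
23: 23 → 13 → 10 → 1  — reaches 1 (happy)
52: 52 → 29 → 85 → 89 → 145 → 42 → 20 → 4 → 16 → 37 → 58 → 89  — repeats 89 (not happy)

23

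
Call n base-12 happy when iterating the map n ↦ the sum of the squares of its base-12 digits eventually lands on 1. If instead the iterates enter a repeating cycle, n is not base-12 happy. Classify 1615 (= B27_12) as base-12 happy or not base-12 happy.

1615 = (11,2,7)_12 → 11² + 2² + 7² = 174
174 = (1,2,6)_12 → 1² + 2² + 6² = 41
41 = (3,5)_12 → 3² + 5² = 34
34 = (2,10)_12 → 2² + 10² = 104
104 = (8,8)_12 → 8² + 8² = 128
128 = (10,8)_12 → 10² + 8² = 164
164 = (1,1,8)_12 → 1² + 1² + 8² = 66
66 = (5,6)_12 → 5² + 6² = 61
61 = (5,1)_12 → 5² + 1² = 26
26 = (2,2)_12 → 2² + 2² = 8
8 = (8)_12 → 8² = 64
64 = (5,4)_12 → 5² + 4² = 41  — 41 already seen; the sequence cycles without reaching 1.

not base-12 happy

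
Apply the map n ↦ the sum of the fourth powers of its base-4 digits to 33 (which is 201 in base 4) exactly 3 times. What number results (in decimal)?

33 = (2,0,1)_4 → 2⁴ + 0⁴ + 1⁴ = 17
17 = (1,0,1)_4 → 1⁴ + 0⁴ + 1⁴ = 2
2 = (2)_4 → 2⁴ = 16

16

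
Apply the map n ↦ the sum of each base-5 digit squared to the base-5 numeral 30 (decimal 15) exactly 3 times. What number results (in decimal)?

15 = (3,0)_5 → 3² + 0² = 9
9 = (1,4)_5 → 1² + 4² = 17
17 = (3,2)_5 → 3² + 2² = 13

13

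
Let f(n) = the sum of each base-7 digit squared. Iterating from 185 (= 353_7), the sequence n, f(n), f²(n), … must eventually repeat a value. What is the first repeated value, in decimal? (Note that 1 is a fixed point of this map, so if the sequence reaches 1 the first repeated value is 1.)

185 = (3,5,3)_7 → 3² + 5² + 3² = 9 + 25 + 9 = 43
43 = (6,1)_7 → 6² + 1² = 36 + 1 = 37
37 = (5,2)_7 → 5² + 2² = 25 + 4 = 29
29 = (4,1)_7 → 4² + 1² = 16 + 1 = 17
17 = (2,3)_7 → 2² + 3² = 4 + 9 = 13
13 = (1,6)_7 → 1² + 6² = 1 + 36 = 37  — 37 already appeared earlier.

37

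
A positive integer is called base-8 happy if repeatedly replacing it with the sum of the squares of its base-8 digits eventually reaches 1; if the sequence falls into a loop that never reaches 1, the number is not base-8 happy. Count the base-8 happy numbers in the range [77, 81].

1

77: 77 → 27 → 18 → 8 → 1  (reaches 1)
78: 78 → 38 → 52 → 52  (repeats 52)
79: 79 → 51 → 45 → 50 → 40 → 25 → 10 → 5 → 25  (repeats 25)
80: 80 → 5 → 25 → 10 → 5  (repeats 5)
81: 81 → 6 → 36 → 32 → 16 → 4 → 16  (repeats 16)
base-8 happy: 77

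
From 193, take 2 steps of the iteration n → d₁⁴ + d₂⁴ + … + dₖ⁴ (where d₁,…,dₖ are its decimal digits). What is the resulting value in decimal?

193 → 1⁴ + 9⁴ + 3⁴ = 1 + 6561 + 81 = 6643
6643 → 6⁴ + 6⁴ + 4⁴ + 3⁴ = 1296 + 1296 + 256 + 81 = 2929

2929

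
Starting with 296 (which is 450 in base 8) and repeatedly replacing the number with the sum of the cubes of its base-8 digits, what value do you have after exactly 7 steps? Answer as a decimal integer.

476

296 = (4,5,0)_8 → 4³ + 5³ + 0³ = 64 + 125 + 0 = 189
189 = (2,7,5)_8 → 2³ + 7³ + 5³ = 8 + 343 + 125 = 476
476 = (7,3,4)_8 → 7³ + 3³ + 4³ = 343 + 27 + 64 = 434
434 = (6,6,2)_8 → 6³ + 6³ + 2³ = 216 + 216 + 8 = 440
440 = (6,7,0)_8 → 6³ + 7³ + 0³ = 216 + 343 + 0 = 559
559 = (1,0,5,7)_8 → 1³ + 0³ + 5³ + 7³ = 1 + 0 + 125 + 343 = 469
469 = (7,2,5)_8 → 7³ + 2³ + 5³ = 343 + 8 + 125 = 476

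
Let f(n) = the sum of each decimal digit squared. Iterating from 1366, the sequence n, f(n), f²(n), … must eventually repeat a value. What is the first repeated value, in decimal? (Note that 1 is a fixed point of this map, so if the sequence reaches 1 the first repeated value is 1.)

1

1366 → 1² + 3² + 6² + 6² = 1 + 9 + 36 + 36 = 82
82 → 8² + 2² = 64 + 4 = 68
68 → 6² + 8² = 36 + 64 = 100
100 → 1² + 0² + 0² = 1 + 0 + 0 = 1  — reached the fixed point 1.
1 → 1, so 1 is the first repeated value.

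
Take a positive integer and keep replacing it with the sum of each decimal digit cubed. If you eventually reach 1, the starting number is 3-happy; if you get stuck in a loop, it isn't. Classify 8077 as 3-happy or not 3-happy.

8077 → 8³ + 0³ + 7³ + 7³ = 1198
1198 → 1³ + 1³ + 9³ + 8³ = 1243
1243 → 1³ + 2³ + 4³ + 3³ = 100
100 → 1³ + 0³ + 0³ = 1  — reached 1.

3-happy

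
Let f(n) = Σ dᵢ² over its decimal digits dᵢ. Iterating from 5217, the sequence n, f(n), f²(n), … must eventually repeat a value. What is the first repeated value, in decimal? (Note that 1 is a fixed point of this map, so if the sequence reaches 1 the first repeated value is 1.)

1

5217 → 5² + 2² + 1² + 7² = 79
79 → 7² + 9² = 130
130 → 1² + 3² + 0² = 10
10 → 1² + 0² = 1  — reached the fixed point 1.
1 → 1, so 1 is the first repeated value.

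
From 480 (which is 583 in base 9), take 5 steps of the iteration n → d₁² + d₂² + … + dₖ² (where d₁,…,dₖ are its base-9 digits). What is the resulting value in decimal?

74

480 = (5,8,3)_9 → 5² + 8² + 3² = 98
98 = (1,1,8)_9 → 1² + 1² + 8² = 66
66 = (7,3)_9 → 7² + 3² = 58
58 = (6,4)_9 → 6² + 4² = 52
52 = (5,7)_9 → 5² + 7² = 74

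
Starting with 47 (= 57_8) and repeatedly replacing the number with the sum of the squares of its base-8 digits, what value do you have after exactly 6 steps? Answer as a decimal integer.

47 = (5,7)_8 → 74
74 = (1,1,2)_8 → 6
6 = (6)_8 → 36
36 = (4,4)_8 → 32
32 = (4,0)_8 → 16
16 = (2,0)_8 → 4

4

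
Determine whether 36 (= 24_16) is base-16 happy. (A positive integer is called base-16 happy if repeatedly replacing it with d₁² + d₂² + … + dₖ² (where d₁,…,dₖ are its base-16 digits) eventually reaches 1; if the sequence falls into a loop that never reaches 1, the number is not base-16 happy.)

36 = (2,4)_16 → 2² + 4² = 4 + 16 = 20
20 = (1,4)_16 → 1² + 4² = 1 + 16 = 17
17 = (1,1)_16 → 1² + 1² = 1 + 1 = 2
2 = (2)_16 → 2² = 4
4 = (4)_16 → 4² = 16
16 = (1,0)_16 → 1² + 0² = 1 + 0 = 1  — reached 1.

base-16 happy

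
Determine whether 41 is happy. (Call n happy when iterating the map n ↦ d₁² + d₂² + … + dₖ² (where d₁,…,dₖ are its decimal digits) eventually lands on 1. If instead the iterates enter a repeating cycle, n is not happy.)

41 → 4² + 1² = 17
17 → 1² + 7² = 50
50 → 5² + 0² = 25
25 → 2² + 5² = 29
29 → 2² + 9² = 85
85 → 8² + 5² = 89
89 → 8² + 9² = 145
145 → 1² + 4² + 5² = 42
42 → 4² + 2² = 20
20 → 2² + 0² = 4
4 → 4² = 16
16 → 1² + 6² = 37
37 → 3² + 7² = 58
58 → 5² + 8² = 89  — 89 already seen; the sequence cycles without reaching 1.

not happy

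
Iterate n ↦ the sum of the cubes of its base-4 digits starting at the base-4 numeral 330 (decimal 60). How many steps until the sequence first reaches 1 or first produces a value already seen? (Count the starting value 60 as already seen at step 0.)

60 = (3,3,0)_4 → 3³ + 3³ + 0³ = 54
54 = (3,1,2)_4 → 3³ + 1³ + 2³ = 36
36 = (2,1,0)_4 → 2³ + 1³ + 0³ = 9
9 = (2,1)_4 → 2³ + 1³ = 9  — 9 repeats.
That took 4 steps.

4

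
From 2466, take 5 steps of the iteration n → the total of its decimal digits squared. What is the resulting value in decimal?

42

2466 → 2² + 4² + 6² + 6² = 92
92 → 9² + 2² = 85
85 → 8² + 5² = 89
89 → 8² + 9² = 145
145 → 1² + 4² + 5² = 42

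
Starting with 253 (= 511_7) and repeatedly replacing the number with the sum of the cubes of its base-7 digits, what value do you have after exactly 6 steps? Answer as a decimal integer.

253 = (5,1,1)_7 → 5³ + 1³ + 1³ = 125 + 1 + 1 = 127
127 = (2,4,1)_7 → 2³ + 4³ + 1³ = 8 + 64 + 1 = 73
73 = (1,3,3)_7 → 1³ + 3³ + 3³ = 1 + 27 + 27 = 55
55 = (1,0,6)_7 → 1³ + 0³ + 6³ = 1 + 0 + 216 = 217
217 = (4,3,0)_7 → 4³ + 3³ + 0³ = 64 + 27 + 0 = 91
91 = (1,6,0)_7 → 1³ + 6³ + 0³ = 1 + 216 + 0 = 217

217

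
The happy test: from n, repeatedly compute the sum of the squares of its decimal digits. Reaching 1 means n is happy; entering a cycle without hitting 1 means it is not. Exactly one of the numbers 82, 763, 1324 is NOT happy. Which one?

82: 82 → 68 → 100 → 1  — reaches 1 (happy)
763: 763 → 94 → 97 → 130 → 10 → 1  — reaches 1 (happy)
1324: 1324 → 30 → 9 → 81 → 65 → 61 → 37 → 58 → 89 → 145 → 42 → 20 → 4 → 16 → 37  — repeats 37 (not happy)

1324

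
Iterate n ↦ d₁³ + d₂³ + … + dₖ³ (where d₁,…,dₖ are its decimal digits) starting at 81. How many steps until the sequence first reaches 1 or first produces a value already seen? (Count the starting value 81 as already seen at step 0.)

81 → 8³ + 1³ = 512 + 1 = 513
513 → 5³ + 1³ + 3³ = 125 + 1 + 27 = 153
153 → 1³ + 5³ + 3³ = 1 + 125 + 27 = 153  — 153 repeats.
That took 3 steps.

3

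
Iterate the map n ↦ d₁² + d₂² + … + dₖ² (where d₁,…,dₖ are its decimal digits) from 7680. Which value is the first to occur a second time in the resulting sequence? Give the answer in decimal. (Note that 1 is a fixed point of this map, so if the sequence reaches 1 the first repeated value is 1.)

145

7680 → 149
149 → 98
98 → 145
145 → 42
42 → 20
20 → 4
4 → 16
16 → 37
37 → 58
58 → 89
89 → 145  — 145 already appeared earlier.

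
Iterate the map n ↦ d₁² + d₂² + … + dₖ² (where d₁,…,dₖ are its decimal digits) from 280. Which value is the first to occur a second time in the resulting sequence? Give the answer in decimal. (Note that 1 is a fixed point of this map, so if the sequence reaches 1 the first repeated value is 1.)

280 → 2² + 8² + 0² = 68
68 → 6² + 8² = 100
100 → 1² + 0² + 0² = 1  — reached the fixed point 1.
1 → 1, so 1 is the first repeated value.

1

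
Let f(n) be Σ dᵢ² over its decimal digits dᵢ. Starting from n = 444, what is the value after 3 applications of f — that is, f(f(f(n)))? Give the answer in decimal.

64

444 → 4² + 4² + 4² = 16 + 16 + 16 = 48
48 → 4² + 8² = 16 + 64 = 80
80 → 8² + 0² = 64 + 0 = 64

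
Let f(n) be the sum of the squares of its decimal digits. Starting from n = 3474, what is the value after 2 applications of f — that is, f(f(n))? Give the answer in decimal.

3474 → 90
90 → 81

81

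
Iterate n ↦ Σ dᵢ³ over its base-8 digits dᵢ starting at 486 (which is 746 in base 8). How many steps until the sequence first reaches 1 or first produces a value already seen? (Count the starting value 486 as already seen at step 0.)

12

486 = (7,4,6)_8 → 7³ + 4³ + 6³ = 623
623 = (1,1,5,7)_8 → 1³ + 1³ + 5³ + 7³ = 470
470 = (7,2,6)_8 → 7³ + 2³ + 6³ = 567
567 = (1,0,6,7)_8 → 1³ + 0³ + 6³ + 7³ = 560
560 = (1,0,6,0)_8 → 1³ + 0³ + 6³ + 0³ = 217
217 = (3,3,1)_8 → 3³ + 3³ + 1³ = 55
55 = (6,7)_8 → 6³ + 7³ = 559
559 = (1,0,5,7)_8 → 1³ + 0³ + 5³ + 7³ = 469
469 = (7,2,5)_8 → 7³ + 2³ + 5³ = 476
476 = (7,3,4)_8 → 7³ + 3³ + 4³ = 434
434 = (6,6,2)_8 → 6³ + 6³ + 2³ = 440
440 = (6,7,0)_8 → 6³ + 7³ + 0³ = 559  — 559 repeats.
That took 12 steps.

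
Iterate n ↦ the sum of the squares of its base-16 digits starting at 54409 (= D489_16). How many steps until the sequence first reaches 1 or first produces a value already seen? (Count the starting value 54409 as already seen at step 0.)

54409 = (13,4,8,9)_16 → 13² + 4² + 8² + 9² = 330
330 = (1,4,10)_16 → 1² + 4² + 10² = 117
117 = (7,5)_16 → 7² + 5² = 74
74 = (4,10)_16 → 4² + 10² = 116
116 = (7,4)_16 → 7² + 4² = 65
65 = (4,1)_16 → 4² + 1² = 17
17 = (1,1)_16 → 1² + 1² = 2
2 = (2)_16 → 2² = 4
4 = (4)_16 → 4² = 16
16 = (1,0)_16 → 1² + 0² = 1  — reached 1.
That took 10 steps.

10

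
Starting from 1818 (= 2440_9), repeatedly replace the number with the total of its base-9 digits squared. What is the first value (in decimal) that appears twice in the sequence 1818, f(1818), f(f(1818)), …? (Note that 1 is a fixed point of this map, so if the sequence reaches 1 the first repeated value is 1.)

1818 = (2,4,4,0)_9 → 2² + 4² + 4² + 0² = 4 + 16 + 16 + 0 = 36
36 = (4,0)_9 → 4² + 0² = 16 + 0 = 16
16 = (1,7)_9 → 1² + 7² = 1 + 49 = 50
50 = (5,5)_9 → 5² + 5² = 25 + 25 = 50  — 50 already appeared earlier.

50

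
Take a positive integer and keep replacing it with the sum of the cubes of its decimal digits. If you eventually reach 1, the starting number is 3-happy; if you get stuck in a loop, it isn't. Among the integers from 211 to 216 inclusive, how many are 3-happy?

1

211: 211 → 10 → 1  (reaches 1)
212: 212 → 17 → 344 → 155 → 251 → 134 → 92 → 737 → 713 → 371 → 371  (repeats 371)
213: 213 → 36 → 243 → 99 → 1458 → 702 → 351 → 153 → 153  (repeats 153)
214: 214 → 73 → 370 → 370  (repeats 370)
215: 215 → 134 → 92 → 737 → 713 → 371 → 371  (repeats 371)
216: 216 → 225 → 141 → 66 → 432 → 99 → 1458 → 702 → 351 → 153 → 153  (repeats 153)
3-happy: 211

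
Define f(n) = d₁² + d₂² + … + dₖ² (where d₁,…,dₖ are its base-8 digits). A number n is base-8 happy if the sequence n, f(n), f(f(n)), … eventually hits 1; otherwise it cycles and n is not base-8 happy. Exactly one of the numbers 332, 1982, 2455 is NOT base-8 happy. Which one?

332

332: 332 → 42 → 29 → 34 → 20 → 20  — repeats 20 (not base-8 happy)
1982: 1982 → 130 → 8 → 1  — reaches 1 (base-8 happy)
2455: 2455 → 105 → 27 → 18 → 8 → 1  — reaches 1 (base-8 happy)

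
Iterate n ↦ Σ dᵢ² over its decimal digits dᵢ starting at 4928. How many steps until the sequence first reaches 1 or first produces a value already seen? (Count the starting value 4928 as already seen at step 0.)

4928 → 4² + 9² + 2² + 8² = 165
165 → 1² + 6² + 5² = 62
62 → 6² + 2² = 40
40 → 4² + 0² = 16
16 → 1² + 6² = 37
37 → 3² + 7² = 58
58 → 5² + 8² = 89
89 → 8² + 9² = 145
145 → 1² + 4² + 5² = 42
42 → 4² + 2² = 20
20 → 2² + 0² = 4
4 → 4² = 16  — 16 repeats.
That took 12 steps.

12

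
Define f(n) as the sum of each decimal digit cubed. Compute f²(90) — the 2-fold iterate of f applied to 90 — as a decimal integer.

1080

90 → 9³ + 0³ = 729 + 0 = 729
729 → 7³ + 2³ + 9³ = 343 + 8 + 729 = 1080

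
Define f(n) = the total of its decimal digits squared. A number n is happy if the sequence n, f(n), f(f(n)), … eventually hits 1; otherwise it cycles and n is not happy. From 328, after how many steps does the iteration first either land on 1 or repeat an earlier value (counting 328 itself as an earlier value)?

11

328 → 77
77 → 98
98 → 145
145 → 42
42 → 20
20 → 4
4 → 16
16 → 37
37 → 58
58 → 89
89 → 145  — 145 repeats.
That took 11 steps.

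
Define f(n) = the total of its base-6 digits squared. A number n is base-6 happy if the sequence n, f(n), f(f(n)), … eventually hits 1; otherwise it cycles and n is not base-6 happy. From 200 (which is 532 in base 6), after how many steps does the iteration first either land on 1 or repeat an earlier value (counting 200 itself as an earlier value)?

10

200 = (5,3,2)_6 → 38
38 = (1,0,2)_6 → 5
5 = (5)_6 → 25
25 = (4,1)_6 → 17
17 = (2,5)_6 → 29
29 = (4,5)_6 → 41
41 = (1,0,5)_6 → 26
26 = (4,2)_6 → 20
20 = (3,2)_6 → 13
13 = (2,1)_6 → 5  — 5 repeats.
That took 10 steps.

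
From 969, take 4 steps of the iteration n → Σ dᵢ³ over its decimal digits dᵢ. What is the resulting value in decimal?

969 → 9³ + 6³ + 9³ = 729 + 216 + 729 = 1674
1674 → 1³ + 6³ + 7³ + 4³ = 1 + 216 + 343 + 64 = 624
624 → 6³ + 2³ + 4³ = 216 + 8 + 64 = 288
288 → 2³ + 8³ + 8³ = 8 + 512 + 512 = 1032

1032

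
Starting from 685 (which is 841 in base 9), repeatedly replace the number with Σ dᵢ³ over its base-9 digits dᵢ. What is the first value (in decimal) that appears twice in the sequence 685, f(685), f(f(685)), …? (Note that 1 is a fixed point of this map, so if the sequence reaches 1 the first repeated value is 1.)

1

685 = (8,4,1)_9 → 577
577 = (7,1,1)_9 → 345
345 = (4,2,3)_9 → 99
99 = (1,2,0)_9 → 9
9 = (1,0)_9 → 1  — reached the fixed point 1.
1 → 1, so 1 is the first repeated value.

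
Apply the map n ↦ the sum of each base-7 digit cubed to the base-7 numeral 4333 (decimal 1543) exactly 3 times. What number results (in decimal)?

217

1543 = (4,3,3,3)_7 → 4³ + 3³ + 3³ + 3³ = 145
145 = (2,6,5)_7 → 2³ + 6³ + 5³ = 349
349 = (1,0,0,6)_7 → 1³ + 0³ + 0³ + 6³ = 217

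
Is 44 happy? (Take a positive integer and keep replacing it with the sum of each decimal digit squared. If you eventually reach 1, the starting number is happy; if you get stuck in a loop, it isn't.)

happy

44 → 4² + 4² = 16 + 16 = 32
32 → 3² + 2² = 9 + 4 = 13
13 → 1² + 3² = 1 + 9 = 10
10 → 1² + 0² = 1 + 0 = 1  — reached 1.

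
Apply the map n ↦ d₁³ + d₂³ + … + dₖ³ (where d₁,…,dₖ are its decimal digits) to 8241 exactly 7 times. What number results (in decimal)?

513

8241 → 8³ + 2³ + 4³ + 1³ = 512 + 8 + 64 + 1 = 585
585 → 5³ + 8³ + 5³ = 125 + 512 + 125 = 762
762 → 7³ + 6³ + 2³ = 343 + 216 + 8 = 567
567 → 5³ + 6³ + 7³ = 125 + 216 + 343 = 684
684 → 6³ + 8³ + 4³ = 216 + 512 + 64 = 792
792 → 7³ + 9³ + 2³ = 343 + 729 + 8 = 1080
1080 → 1³ + 0³ + 8³ + 0³ = 1 + 0 + 512 + 0 = 513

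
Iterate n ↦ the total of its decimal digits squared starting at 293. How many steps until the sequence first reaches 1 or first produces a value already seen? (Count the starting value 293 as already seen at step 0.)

5

293 → 2² + 9² + 3² = 94
94 → 9² + 4² = 97
97 → 9² + 7² = 130
130 → 1² + 3² + 0² = 10
10 → 1² + 0² = 1  — reached 1.
That took 5 steps.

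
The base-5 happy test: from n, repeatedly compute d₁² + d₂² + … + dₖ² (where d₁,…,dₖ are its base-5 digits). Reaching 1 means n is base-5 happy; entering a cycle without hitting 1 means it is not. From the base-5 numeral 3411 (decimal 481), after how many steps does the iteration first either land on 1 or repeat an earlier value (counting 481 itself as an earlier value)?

3

481 = (3,4,1,1)_5 → 3² + 4² + 1² + 1² = 27
27 = (1,0,2)_5 → 1² + 0² + 2² = 5
5 = (1,0)_5 → 1² + 0² = 1  — reached 1.
That took 3 steps.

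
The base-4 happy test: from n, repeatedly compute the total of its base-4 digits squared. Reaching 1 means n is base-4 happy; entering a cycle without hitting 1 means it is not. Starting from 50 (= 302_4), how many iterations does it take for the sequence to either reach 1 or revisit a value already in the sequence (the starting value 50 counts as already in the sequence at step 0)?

5

50 = (3,0,2)_4 → 13
13 = (3,1)_4 → 10
10 = (2,2)_4 → 8
8 = (2,0)_4 → 4
4 = (1,0)_4 → 1  — reached 1.
That took 5 steps.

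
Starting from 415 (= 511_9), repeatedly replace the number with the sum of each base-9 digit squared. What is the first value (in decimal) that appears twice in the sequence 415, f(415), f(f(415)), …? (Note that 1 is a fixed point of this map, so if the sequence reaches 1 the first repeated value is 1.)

1

415 = (5,1,1)_9 → 5² + 1² + 1² = 25 + 1 + 1 = 27
27 = (3,0)_9 → 3² + 0² = 9 + 0 = 9
9 = (1,0)_9 → 1² + 0² = 1 + 0 = 1  — reached the fixed point 1.
1 → 1, so 1 is the first repeated value.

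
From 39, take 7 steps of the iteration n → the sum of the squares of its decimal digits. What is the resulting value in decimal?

89

39 → 3² + 9² = 90
90 → 9² + 0² = 81
81 → 8² + 1² = 65
65 → 6² + 5² = 61
61 → 6² + 1² = 37
37 → 3² + 7² = 58
58 → 5² + 8² = 89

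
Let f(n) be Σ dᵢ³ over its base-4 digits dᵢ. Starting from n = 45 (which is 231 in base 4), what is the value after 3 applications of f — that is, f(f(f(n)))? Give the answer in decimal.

45 = (2,3,1)_4 → 2³ + 3³ + 1³ = 36
36 = (2,1,0)_4 → 2³ + 1³ + 0³ = 9
9 = (2,1)_4 → 2³ + 1³ = 9

9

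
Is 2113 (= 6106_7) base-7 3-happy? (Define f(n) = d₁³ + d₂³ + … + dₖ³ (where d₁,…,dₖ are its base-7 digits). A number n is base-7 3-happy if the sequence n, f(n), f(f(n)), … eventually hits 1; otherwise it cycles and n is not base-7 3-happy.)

2113 = (6,1,0,6)_7 → 6³ + 1³ + 0³ + 6³ = 216 + 1 + 0 + 216 = 433
433 = (1,1,5,6)_7 → 1³ + 1³ + 5³ + 6³ = 1 + 1 + 125 + 216 = 343
343 = (1,0,0,0)_7 → 1³ + 0³ + 0³ + 0³ = 1 + 0 + 0 + 0 = 1  — reached 1.

base-7 3-happy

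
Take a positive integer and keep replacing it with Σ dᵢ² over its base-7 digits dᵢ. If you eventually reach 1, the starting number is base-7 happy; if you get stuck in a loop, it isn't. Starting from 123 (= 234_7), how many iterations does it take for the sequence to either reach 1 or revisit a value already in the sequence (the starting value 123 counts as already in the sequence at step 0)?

5

123 = (2,3,4)_7 → 2² + 3² + 4² = 4 + 9 + 16 = 29
29 = (4,1)_7 → 4² + 1² = 16 + 1 = 17
17 = (2,3)_7 → 2² + 3² = 4 + 9 = 13
13 = (1,6)_7 → 1² + 6² = 1 + 36 = 37
37 = (5,2)_7 → 5² + 2² = 25 + 4 = 29  — 29 repeats.
That took 5 steps.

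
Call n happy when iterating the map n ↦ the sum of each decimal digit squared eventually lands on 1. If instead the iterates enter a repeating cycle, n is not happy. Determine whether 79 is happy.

happy

79 → 7² + 9² = 130
130 → 1² + 3² + 0² = 10
10 → 1² + 0² = 1  — reached 1.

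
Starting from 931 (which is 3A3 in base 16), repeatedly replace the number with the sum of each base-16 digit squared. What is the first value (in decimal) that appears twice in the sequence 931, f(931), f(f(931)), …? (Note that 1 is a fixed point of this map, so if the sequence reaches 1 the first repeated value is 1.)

931 = (3,10,3)_16 → 118
118 = (7,6)_16 → 85
85 = (5,5)_16 → 50
50 = (3,2)_16 → 13
13 = (13)_16 → 169
169 = (10,9)_16 → 181
181 = (11,5)_16 → 146
146 = (9,2)_16 → 85  — 85 already appeared earlier.

85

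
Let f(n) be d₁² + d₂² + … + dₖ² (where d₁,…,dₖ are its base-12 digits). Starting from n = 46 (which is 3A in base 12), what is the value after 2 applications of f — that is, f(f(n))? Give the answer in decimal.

46 = (3,10)_12 → 3² + 10² = 109
109 = (9,1)_12 → 9² + 1² = 82

82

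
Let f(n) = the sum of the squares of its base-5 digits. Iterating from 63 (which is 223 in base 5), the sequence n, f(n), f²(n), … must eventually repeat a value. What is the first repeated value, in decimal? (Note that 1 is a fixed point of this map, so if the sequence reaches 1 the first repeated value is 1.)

63 = (2,2,3)_5 → 2² + 2² + 3² = 17
17 = (3,2)_5 → 3² + 2² = 13
13 = (2,3)_5 → 2² + 3² = 13  — 13 already appeared earlier.

13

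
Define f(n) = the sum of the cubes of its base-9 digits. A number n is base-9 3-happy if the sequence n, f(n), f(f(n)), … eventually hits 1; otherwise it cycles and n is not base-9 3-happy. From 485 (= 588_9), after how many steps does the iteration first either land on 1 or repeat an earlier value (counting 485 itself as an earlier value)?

485 = (5,8,8)_9 → 1149
1149 = (1,5,1,6)_9 → 343
343 = (4,2,1)_9 → 73
73 = (8,1)_9 → 513
513 = (6,3,0)_9 → 243
243 = (3,0,0)_9 → 27
27 = (3,0)_9 → 27  — 27 repeats.
That took 7 steps.

7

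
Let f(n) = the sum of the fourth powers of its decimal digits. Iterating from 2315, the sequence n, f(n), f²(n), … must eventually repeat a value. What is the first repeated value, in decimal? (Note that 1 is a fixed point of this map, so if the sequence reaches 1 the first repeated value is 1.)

2315 → 723
723 → 2498
2498 → 10929
10929 → 13139
13139 → 6725
6725 → 4338
4338 → 4514
4514 → 1138
1138 → 4179
4179 → 9219
9219 → 13139  — 13139 already appeared earlier.

13139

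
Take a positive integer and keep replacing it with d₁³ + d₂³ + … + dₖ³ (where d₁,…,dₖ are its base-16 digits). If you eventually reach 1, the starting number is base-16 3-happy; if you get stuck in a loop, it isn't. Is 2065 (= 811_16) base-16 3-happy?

base-16 3-happy

2065 = (8,1,1)_16 → 8³ + 1³ + 1³ = 514
514 = (2,0,2)_16 → 2³ + 0³ + 2³ = 16
16 = (1,0)_16 → 1³ + 0³ = 1  — reached 1.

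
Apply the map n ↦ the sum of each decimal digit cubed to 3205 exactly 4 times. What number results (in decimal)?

160

3205 → 3³ + 2³ + 0³ + 5³ = 27 + 8 + 0 + 125 = 160
160 → 1³ + 6³ + 0³ = 1 + 216 + 0 = 217
217 → 2³ + 1³ + 7³ = 8 + 1 + 343 = 352
352 → 3³ + 5³ + 2³ = 27 + 125 + 8 = 160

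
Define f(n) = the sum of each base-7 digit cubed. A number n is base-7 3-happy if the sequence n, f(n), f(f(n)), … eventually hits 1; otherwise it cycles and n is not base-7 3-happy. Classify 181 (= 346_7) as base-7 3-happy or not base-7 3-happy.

base-7 3-happy

181 = (3,4,6)_7 → 307
307 = (6,1,6)_7 → 433
433 = (1,1,5,6)_7 → 343
343 = (1,0,0,0)_7 → 1  — reached 1.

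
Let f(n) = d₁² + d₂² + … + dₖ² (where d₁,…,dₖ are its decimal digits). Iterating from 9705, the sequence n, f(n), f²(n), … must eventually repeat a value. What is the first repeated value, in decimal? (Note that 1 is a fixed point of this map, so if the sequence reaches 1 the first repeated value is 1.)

16

9705 → 9² + 7² + 0² + 5² = 155
155 → 1² + 5² + 5² = 51
51 → 5² + 1² = 26
26 → 2² + 6² = 40
40 → 4² + 0² = 16
16 → 1² + 6² = 37
37 → 3² + 7² = 58
58 → 5² + 8² = 89
89 → 8² + 9² = 145
145 → 1² + 4² + 5² = 42
42 → 4² + 2² = 20
20 → 2² + 0² = 4
4 → 4² = 16  — 16 already appeared earlier.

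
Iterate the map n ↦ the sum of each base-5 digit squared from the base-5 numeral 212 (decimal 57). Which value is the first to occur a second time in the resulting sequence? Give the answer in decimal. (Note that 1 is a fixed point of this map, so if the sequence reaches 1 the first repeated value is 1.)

13

57 = (2,1,2)_5 → 9
9 = (1,4)_5 → 17
17 = (3,2)_5 → 13
13 = (2,3)_5 → 13  — 13 already appeared earlier.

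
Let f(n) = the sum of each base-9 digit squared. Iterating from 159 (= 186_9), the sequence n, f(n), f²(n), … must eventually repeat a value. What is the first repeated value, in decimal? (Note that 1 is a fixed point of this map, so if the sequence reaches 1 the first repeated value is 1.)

1

159 = (1,8,6)_9 → 1² + 8² + 6² = 101
101 = (1,2,2)_9 → 1² + 2² + 2² = 9
9 = (1,0)_9 → 1² + 0² = 1  — reached the fixed point 1.
1 → 1, so 1 is the first repeated value.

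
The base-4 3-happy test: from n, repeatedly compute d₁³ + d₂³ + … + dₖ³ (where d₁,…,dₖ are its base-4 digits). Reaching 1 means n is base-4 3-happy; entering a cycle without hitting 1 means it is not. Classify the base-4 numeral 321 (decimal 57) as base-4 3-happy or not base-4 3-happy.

not base-4 3-happy

57 = (3,2,1)_4 → 3³ + 2³ + 1³ = 27 + 8 + 1 = 36
36 = (2,1,0)_4 → 2³ + 1³ + 0³ = 8 + 1 + 0 = 9
9 = (2,1)_4 → 2³ + 1³ = 8 + 1 = 9  — 9 already seen; the sequence cycles without reaching 1.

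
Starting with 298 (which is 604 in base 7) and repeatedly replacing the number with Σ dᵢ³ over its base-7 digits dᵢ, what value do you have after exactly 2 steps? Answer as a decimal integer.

298 = (6,0,4)_7 → 280
280 = (5,5,0)_7 → 250

250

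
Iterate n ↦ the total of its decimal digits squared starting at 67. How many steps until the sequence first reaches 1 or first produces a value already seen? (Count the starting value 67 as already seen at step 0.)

67 → 6² + 7² = 36 + 49 = 85
85 → 8² + 5² = 64 + 25 = 89
89 → 8² + 9² = 64 + 81 = 145
145 → 1² + 4² + 5² = 1 + 16 + 25 = 42
42 → 4² + 2² = 16 + 4 = 20
20 → 2² + 0² = 4 + 0 = 4
4 → 4² = 16
16 → 1² + 6² = 1 + 36 = 37
37 → 3² + 7² = 9 + 49 = 58
58 → 5² + 8² = 25 + 64 = 89  — 89 repeats.
That took 10 steps.

10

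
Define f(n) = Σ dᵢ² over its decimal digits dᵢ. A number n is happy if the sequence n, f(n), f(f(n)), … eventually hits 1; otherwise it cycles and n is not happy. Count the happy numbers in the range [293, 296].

1

293: 293 → 94 → 97 → 130 → 10 → 1  (reaches 1)
294: 294 → 101 → 2 → 4 → 16 → 37 → 58 → 89 → 145 → 42 → 20 → 4  (repeats 4)
295: 295 → 110 → 2 → 4 → 16 → 37 → 58 → 89 → 145 → 42 → 20 → 4  (repeats 4)
296: 296 → 121 → 6 → 36 → 45 → 41 → 17 → 50 → 25 → 29 → 85 → 89 → 145 → 42 → 20 → 4 → 16 → 37 → 58 → 89  (repeats 89)
happy: 293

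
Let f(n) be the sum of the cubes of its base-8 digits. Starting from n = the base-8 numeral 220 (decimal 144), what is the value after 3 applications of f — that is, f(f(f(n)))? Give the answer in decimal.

1

144 = (2,2,0)_8 → 2³ + 2³ + 0³ = 8 + 8 + 0 = 16
16 = (2,0)_8 → 2³ + 0³ = 8 + 0 = 8
8 = (1,0)_8 → 1³ + 0³ = 1 + 0 = 1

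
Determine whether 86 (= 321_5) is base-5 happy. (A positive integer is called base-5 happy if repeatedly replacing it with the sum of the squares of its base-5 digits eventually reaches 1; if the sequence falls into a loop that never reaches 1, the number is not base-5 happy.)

86 = (3,2,1)_5 → 14
14 = (2,4)_5 → 20
20 = (4,0)_5 → 16
16 = (3,1)_5 → 10
10 = (2,0)_5 → 4
4 = (4)_5 → 16  — 16 already seen; the sequence cycles without reaching 1.

not base-5 happy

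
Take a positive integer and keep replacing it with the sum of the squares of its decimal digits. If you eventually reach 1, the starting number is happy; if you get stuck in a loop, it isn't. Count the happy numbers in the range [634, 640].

3

634: 634 → 61 → 37 → 58 → 89 → 145 → 42 → 20 → 4 → 16 → 37  — not happy
635: 635 → 70 → 49 → 97 → 130 → 10 → 1  — happy
636: 636 → 81 → 65 → 61 → 37 → 58 → 89 → 145 → 42 → 20 → 4 → 16 → 37  — not happy
637: 637 → 94 → 97 → 130 → 10 → 1  — happy
638: 638 → 109 → 82 → 68 → 100 → 1  — happy
639: 639 → 126 → 41 → 17 → 50 → 25 → 29 → 85 → 89 → 145 → 42 → 20 → 4 → 16 → 37 → 58 → 89  — not happy
640: 640 → 52 → 29 → 85 → 89 → 145 → 42 → 20 → 4 → 16 → 37 → 58 → 89  — not happy
happy: 635, 637, 638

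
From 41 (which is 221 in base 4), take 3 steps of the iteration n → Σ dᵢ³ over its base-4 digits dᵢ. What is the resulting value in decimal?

8

41 = (2,2,1)_4 → 2³ + 2³ + 1³ = 17
17 = (1,0,1)_4 → 1³ + 0³ + 1³ = 2
2 = (2)_4 → 2³ = 8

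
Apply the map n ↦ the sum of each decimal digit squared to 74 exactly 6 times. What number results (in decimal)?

145

74 → 65
65 → 61
61 → 37
37 → 58
58 → 89
89 → 145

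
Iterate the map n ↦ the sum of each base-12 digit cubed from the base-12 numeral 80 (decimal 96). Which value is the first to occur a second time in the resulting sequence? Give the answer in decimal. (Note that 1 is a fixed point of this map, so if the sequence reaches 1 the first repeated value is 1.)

96 = (8,0)_12 → 512
512 = (3,6,8)_12 → 755
755 = (5,2,11)_12 → 1464
1464 = (10,2,0)_12 → 1008
1008 = (7,0,0)_12 → 343
343 = (2,4,7)_12 → 415
415 = (2,10,7)_12 → 1351
1351 = (9,4,7)_12 → 1136
1136 = (7,10,8)_12 → 1855
1855 = (1,0,10,7)_12 → 1344
1344 = (9,4,0)_12 → 793
793 = (5,6,1)_12 → 342
342 = (2,4,6)_12 → 288
288 = (2,0,0)_12 → 8
8 = (8)_12 → 512  — 512 already appeared earlier.

512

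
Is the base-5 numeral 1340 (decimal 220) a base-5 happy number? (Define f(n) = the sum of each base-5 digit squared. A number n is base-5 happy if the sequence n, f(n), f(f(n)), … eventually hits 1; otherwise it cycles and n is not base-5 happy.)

220 = (1,3,4,0)_5 → 1² + 3² + 4² + 0² = 1 + 9 + 16 + 0 = 26
26 = (1,0,1)_5 → 1² + 0² + 1² = 1 + 0 + 1 = 2
2 = (2)_5 → 2² = 4
4 = (4)_5 → 4² = 16
16 = (3,1)_5 → 3² + 1² = 9 + 1 = 10
10 = (2,0)_5 → 2² + 0² = 4 + 0 = 4  — 4 already seen; the sequence cycles without reaching 1.

not base-5 happy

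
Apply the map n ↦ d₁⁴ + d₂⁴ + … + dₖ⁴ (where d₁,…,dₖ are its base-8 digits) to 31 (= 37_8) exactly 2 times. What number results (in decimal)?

2864

31 = (3,7)_8 → 2482
2482 = (4,6,6,2)_8 → 2864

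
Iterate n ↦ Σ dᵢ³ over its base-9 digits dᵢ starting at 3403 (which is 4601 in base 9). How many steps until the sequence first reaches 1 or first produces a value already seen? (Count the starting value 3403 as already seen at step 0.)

3403 = (4,6,0,1)_9 → 4³ + 6³ + 0³ + 1³ = 281
281 = (3,4,2)_9 → 3³ + 4³ + 2³ = 99
99 = (1,2,0)_9 → 1³ + 2³ + 0³ = 9
9 = (1,0)_9 → 1³ + 0³ = 1  — reached 1.
That took 4 steps.

4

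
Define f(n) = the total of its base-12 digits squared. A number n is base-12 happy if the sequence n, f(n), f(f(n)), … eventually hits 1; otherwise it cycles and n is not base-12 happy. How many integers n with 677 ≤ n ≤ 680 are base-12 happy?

677: 677 → 105 → 145 → 2 → 4 → 16 → 17 → 26 → 8 → 64 → 41 → 34 → 104 → 128 → 164 → 66 → 61 → 26  (repeats 26)
678: 678 → 116 → 145 → 2 → 4 → 16 → 17 → 26 → 8 → 64 → 41 → 34 → 104 → 128 → 164 → 66 → 61 → 26  (repeats 26)
679: 679 → 129 → 181 → 11 → 121 → 101 → 89 → 74 → 40 → 25 → 5 → 25  (repeats 25)
680: 680 → 144 → 1  (reaches 1)
base-12 happy: 680

1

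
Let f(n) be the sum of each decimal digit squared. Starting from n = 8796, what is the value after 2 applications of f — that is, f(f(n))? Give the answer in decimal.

8796 → 8² + 7² + 9² + 6² = 64 + 49 + 81 + 36 = 230
230 → 2² + 3² + 0² = 4 + 9 + 0 = 13

13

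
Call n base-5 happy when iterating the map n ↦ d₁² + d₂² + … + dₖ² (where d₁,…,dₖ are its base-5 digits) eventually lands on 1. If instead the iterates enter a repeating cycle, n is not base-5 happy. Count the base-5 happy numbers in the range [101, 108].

1

101: 101 → 17 → 13 → 13  (repeats 13)
102: 102 → 20 → 16 → 10 → 4 → 16  (repeats 16)
103: 103 → 25 → 1  (reaches 1)
104: 104 → 32 → 6 → 2 → 4 → 16 → 10 → 4  (repeats 4)
105: 105 → 17 → 13 → 13  (repeats 13)
106: 106 → 18 → 18  (repeats 18)
107: 107 → 21 → 17 → 13 → 13  (repeats 13)
108: 108 → 26 → 2 → 4 → 16 → 10 → 4  (repeats 4)
base-5 happy: 103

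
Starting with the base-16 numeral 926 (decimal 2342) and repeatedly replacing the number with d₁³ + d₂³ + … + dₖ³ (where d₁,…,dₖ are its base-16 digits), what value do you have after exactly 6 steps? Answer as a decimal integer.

2342 = (9,2,6)_16 → 9³ + 2³ + 6³ = 953
953 = (3,11,9)_16 → 3³ + 11³ + 9³ = 2087
2087 = (8,2,7)_16 → 8³ + 2³ + 7³ = 863
863 = (3,5,15)_16 → 3³ + 5³ + 15³ = 3527
3527 = (13,12,7)_16 → 13³ + 12³ + 7³ = 4268
4268 = (1,0,10,12)_16 → 1³ + 0³ + 10³ + 12³ = 2729

2729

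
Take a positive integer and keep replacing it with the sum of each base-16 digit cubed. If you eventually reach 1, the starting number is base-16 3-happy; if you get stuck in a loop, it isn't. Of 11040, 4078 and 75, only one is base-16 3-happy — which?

11040: 11040 → 1347 → 216 → 2709 → 1854 → 3114 → 2736 → 2331 → 2061 → 2709  — repeats 2709 (not base-16 3-happy)
4078: 4078 → 8863 → 4120 → 514 → 16 → 1  — reaches 1 (base-16 3-happy)
75: 75 → 1395 → 495 → 6120 → 3600 → 2745 → 3060 → 4770 → 1017 → 4131 → 36 → 72 → 576 → 72  — repeats 72 (not base-16 3-happy)

4078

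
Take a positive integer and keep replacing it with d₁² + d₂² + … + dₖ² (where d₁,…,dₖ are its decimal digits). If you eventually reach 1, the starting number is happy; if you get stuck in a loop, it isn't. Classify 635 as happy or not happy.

635 → 6² + 3² + 5² = 70
70 → 7² + 0² = 49
49 → 4² + 9² = 97
97 → 9² + 7² = 130
130 → 1² + 3² + 0² = 10
10 → 1² + 0² = 1  — reached 1.

happy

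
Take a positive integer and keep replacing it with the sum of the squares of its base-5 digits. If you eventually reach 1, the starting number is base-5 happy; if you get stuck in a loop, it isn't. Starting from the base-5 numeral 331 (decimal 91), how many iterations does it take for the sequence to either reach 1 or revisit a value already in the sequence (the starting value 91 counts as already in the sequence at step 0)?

91 = (3,3,1)_5 → 3² + 3² + 1² = 9 + 9 + 1 = 19
19 = (3,4)_5 → 3² + 4² = 9 + 16 = 25
25 = (1,0,0)_5 → 1² + 0² + 0² = 1 + 0 + 0 = 1  — reached 1.
That took 3 steps.

3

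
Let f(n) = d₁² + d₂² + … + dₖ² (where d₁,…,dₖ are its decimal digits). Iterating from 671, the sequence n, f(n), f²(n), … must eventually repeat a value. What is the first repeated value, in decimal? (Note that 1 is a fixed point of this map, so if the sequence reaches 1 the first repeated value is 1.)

1

671 → 6² + 7² + 1² = 36 + 49 + 1 = 86
86 → 8² + 6² = 64 + 36 = 100
100 → 1² + 0² + 0² = 1 + 0 + 0 = 1  — reached the fixed point 1.
1 → 1, so 1 is the first repeated value.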